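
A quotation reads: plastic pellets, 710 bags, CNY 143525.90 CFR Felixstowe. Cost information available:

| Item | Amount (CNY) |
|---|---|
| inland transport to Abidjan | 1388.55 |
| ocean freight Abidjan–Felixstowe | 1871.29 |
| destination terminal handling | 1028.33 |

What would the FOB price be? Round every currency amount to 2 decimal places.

FOB price: CNY 141654.61

Not relevant to the conversion: inland to port — on the seller under both CFR and FOB; already in the CFR price and stays in the FOB price. destination terminal — on the buyer under both terms; not part of either seller's price.
From CFR to FOB, the seller no longer bears: freight.
FOB price = 143525.90 − 1871.29 = 141654.61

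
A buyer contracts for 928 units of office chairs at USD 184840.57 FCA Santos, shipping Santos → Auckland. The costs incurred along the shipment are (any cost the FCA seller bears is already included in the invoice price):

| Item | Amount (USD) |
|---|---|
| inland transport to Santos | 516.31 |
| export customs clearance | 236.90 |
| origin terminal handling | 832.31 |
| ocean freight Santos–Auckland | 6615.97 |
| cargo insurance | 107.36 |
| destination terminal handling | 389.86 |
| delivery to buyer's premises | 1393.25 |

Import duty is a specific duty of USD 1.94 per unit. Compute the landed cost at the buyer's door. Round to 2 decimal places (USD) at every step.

FCA: the seller delivers export-cleared goods to the carrier; the buyer bears costs from that point.
Already in the invoice (seller's account under FCA): inland to port, export clearance — exclude.
CIF value = FCA price + origin terminal + freight + insurance = 184840.57 + 832.31 + 6615.97 + 107.36 = 192396.21
Import duty = 928 × 1.94 = 1800.32
Buyer bears: origin terminal 832.31 + freight 6615.97 + insurance 107.36 + destination terminal 389.86 + delivery 1393.25 + duty 1800.32 = 11139.07
Landed cost = invoice 184840.57 + 11139.07 = 195979.64

Total landed cost: USD 195979.64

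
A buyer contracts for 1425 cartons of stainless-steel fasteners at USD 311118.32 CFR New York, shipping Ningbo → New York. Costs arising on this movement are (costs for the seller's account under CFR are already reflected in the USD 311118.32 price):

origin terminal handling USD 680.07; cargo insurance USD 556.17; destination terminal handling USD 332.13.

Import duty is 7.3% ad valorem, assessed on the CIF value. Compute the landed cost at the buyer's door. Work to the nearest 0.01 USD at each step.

CFR: the seller pays costs through ocean freight to the destination port, but not insurance.
Already in the invoice (seller's account under CFR): origin terminal — exclude.
CIF value = CFR price + insurance = 311118.32 + 556.17 = 311674.49
Import duty = 311674.49 × 7.3% = 22752.24
Buyer bears: insurance 556.17 + destination terminal 332.13 + duty 22752.24 = 23640.54
Landed cost = invoice 311118.32 + 23640.54 = 334758.86

Total landed cost: USD 334758.86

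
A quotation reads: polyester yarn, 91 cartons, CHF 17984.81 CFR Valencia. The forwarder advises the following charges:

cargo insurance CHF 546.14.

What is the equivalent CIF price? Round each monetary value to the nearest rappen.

CIF price: CHF 18530.95

From CFR to CIF, the seller additionally bears: insurance.
CIF price = 17984.81 + 546.14 = 18530.95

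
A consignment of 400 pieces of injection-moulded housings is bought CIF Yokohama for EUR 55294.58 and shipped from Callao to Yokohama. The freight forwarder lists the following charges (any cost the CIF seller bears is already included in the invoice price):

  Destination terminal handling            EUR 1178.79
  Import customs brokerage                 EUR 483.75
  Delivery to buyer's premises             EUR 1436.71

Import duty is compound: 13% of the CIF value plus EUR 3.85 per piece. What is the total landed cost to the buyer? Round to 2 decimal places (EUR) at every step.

CIF: the seller pays costs through ocean freight and marine insurance to the destination port.
The CIF price already equals the CIF value: 55294.58
Ad valorem component: 55294.58 × 13% = 7188.30
Specific component: 400 × 3.85 = 1540.00
Import duty = 7188.30 + 1540.00 = 8728.30
Buyer bears: destination terminal 1178.79 + brokerage 483.75 + delivery 1436.71 + duty 8728.30 = 11827.55
Landed cost = invoice 55294.58 + 11827.55 = 67122.13

Total landed cost: EUR 67122.13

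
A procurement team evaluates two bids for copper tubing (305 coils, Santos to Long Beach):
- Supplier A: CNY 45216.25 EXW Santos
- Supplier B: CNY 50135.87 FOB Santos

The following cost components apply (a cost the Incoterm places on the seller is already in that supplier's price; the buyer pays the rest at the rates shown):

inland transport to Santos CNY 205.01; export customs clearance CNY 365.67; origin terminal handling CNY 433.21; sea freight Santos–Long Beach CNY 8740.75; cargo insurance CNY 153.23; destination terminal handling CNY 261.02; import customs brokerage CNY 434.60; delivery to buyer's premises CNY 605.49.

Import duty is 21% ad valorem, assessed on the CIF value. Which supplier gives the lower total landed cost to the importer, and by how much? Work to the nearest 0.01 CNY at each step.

Supplier A is cheaper by CNY 4738.03

Supplier A (EXW):
CIF value = EXW price + inland to port + export clearance + origin terminal + freight + insurance = 45216.25 + 205.01 + 365.67 + 433.21 + 8740.75 + 153.23 = 55114.12
Import duty = 55114.12 × 21% = 11573.97
Buyer bears (A): 205.01 + 365.67 + 433.21 + 8740.75 + 153.23 + 261.02 + 434.60 + 605.49 = 11198.98
Landed cost (A) = invoice 45216.25 + 11198.98 + duty 11573.97 = 67989.20
Supplier B (FOB):
CIF value = FOB price + freight + insurance = 50135.87 + 8740.75 + 153.23 = 59029.85
Import duty = 59029.85 × 21% = 12396.27
Buyer bears (B): 8740.75 + 153.23 + 261.02 + 434.60 + 605.49 = 10195.09
Landed cost (B) = invoice 50135.87 + 10195.09 + duty 12396.27 = 72727.23
Difference = |67989.20 − 72727.23| = 4738.03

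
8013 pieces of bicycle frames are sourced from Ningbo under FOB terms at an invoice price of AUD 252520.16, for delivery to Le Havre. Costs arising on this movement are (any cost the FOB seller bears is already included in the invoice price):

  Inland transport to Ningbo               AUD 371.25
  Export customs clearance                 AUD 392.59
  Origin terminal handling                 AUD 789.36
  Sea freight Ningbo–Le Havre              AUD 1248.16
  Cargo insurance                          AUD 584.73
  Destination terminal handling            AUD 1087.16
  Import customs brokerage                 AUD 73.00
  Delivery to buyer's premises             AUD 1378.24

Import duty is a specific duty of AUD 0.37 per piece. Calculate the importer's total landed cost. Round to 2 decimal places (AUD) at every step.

FOB: the seller bears costs until goods are on board at the origin port; the buyer bears freight, insurance and all costs thereafter.
Already in the invoice (seller's account under FOB): inland to port, export clearance, origin terminal — exclude.
CIF value = FOB price + freight + insurance = 252520.16 + 1248.16 + 584.73 = 254353.05
Import duty = 8013 × 0.37 = 2964.81
Buyer bears: freight 1248.16 + insurance 584.73 + destination terminal 1087.16 + brokerage 73.00 + delivery 1378.24 + duty 2964.81 = 7336.10
Landed cost = invoice 252520.16 + 7336.10 = 259856.26

Total landed cost: AUD 259856.26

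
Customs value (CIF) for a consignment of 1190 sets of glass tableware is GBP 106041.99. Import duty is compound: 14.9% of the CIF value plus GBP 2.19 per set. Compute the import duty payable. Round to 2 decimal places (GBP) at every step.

Import duty: GBP 18406.36

Ad valorem component: 106041.99 × 14.9% = 15800.26
Specific component: 1190 × 2.19 = 2606.10
Import duty = 15800.26 + 2606.10 = 18406.36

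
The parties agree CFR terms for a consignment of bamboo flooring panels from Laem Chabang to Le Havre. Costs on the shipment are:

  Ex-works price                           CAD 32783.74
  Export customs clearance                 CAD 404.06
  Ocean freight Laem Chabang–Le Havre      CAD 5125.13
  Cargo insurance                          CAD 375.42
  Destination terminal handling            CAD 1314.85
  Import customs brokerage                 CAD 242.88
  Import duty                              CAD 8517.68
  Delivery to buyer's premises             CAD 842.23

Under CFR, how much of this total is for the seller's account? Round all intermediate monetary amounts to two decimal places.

CFR: the seller pays costs through ocean freight to the destination port, but not insurance.
Seller's account: goods 32783.74 + export clearance 404.06 + freight 5125.13 = 38312.93
Buyer's account: insurance 375.42 + destination terminal 1314.85 + brokerage 242.88 + duty 8517.68 + delivery 842.23 = 11293.06

Seller's account: CAD 38312.93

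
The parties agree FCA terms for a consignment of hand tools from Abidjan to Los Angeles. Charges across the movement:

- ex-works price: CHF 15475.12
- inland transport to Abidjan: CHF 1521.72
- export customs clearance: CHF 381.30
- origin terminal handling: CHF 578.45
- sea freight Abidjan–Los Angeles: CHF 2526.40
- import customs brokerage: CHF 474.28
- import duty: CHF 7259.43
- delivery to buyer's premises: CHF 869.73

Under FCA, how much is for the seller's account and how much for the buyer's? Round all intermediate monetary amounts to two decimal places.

FCA: the seller delivers export-cleared goods to the carrier; the buyer bears costs from that point.
Seller's account: goods 15475.12 + inland to port 1521.72 + export clearance 381.30 = 17378.14
Buyer's account: origin terminal 578.45 + freight 2526.40 + brokerage 474.28 + duty 7259.43 + delivery 869.73 = 11708.29

Seller: CHF 17378.14; buyer: CHF 11708.29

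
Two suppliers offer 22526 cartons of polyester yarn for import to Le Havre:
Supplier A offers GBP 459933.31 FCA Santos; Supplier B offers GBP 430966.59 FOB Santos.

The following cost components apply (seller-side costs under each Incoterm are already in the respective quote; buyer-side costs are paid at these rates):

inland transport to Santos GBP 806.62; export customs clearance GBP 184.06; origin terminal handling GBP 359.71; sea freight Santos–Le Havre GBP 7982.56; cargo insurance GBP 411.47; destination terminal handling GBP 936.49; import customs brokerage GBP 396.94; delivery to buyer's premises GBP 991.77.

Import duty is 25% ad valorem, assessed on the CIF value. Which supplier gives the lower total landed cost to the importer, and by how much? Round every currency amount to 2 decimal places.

Supplier B is cheaper by GBP 36658.03

Supplier A (FCA):
CIF value = FCA price + origin terminal + freight + insurance = 459933.31 + 359.71 + 7982.56 + 411.47 = 468687.05
Import duty = 468687.05 × 25% = 117171.76
Buyer bears (A): 359.71 + 7982.56 + 411.47 + 936.49 + 396.94 + 991.77 = 11078.94
Landed cost (A) = invoice 459933.31 + 11078.94 + duty 117171.76 = 588184.01
Supplier B (FOB):
CIF value = FOB price + freight + insurance = 430966.59 + 7982.56 + 411.47 = 439360.62
Import duty = 439360.62 × 25% = 109840.16
Buyer bears (B): 7982.56 + 411.47 + 936.49 + 396.94 + 991.77 = 10719.23
Landed cost (B) = invoice 430966.59 + 10719.23 + duty 109840.16 = 551525.98
Difference = |588184.01 − 551525.98| = 36658.03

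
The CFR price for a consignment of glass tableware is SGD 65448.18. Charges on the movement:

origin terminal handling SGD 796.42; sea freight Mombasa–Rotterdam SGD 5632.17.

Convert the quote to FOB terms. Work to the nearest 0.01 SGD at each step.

FOB price: SGD 59816.01

Not relevant to the conversion: origin terminal — on the seller under both CFR and FOB; already in the CFR price and stays in the FOB price.
From CFR to FOB, the seller no longer bears: freight.
FOB price = 65448.18 − 5632.17 = 59816.01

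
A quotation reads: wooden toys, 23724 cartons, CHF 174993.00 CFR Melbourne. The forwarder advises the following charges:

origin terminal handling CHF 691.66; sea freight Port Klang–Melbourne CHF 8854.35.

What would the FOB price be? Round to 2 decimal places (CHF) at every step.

FOB price: CHF 166138.65

Not relevant to the conversion: origin terminal — on the seller under both CFR and FOB; already in the CFR price and stays in the FOB price.
From CFR to FOB, the seller no longer bears: freight.
FOB price = 174993.00 − 8854.35 = 166138.65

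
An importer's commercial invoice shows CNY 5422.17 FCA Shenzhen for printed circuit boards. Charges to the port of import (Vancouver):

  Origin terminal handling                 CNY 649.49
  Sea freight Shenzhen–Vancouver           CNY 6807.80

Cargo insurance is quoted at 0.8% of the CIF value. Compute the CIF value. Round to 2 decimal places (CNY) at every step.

CIF value: CNY 12983.33

Let C be the CIF value. C = FCA price + pre-shipment costs + freight + 0.8% × C
C − 0.8% × C = 5422.17 + 649.49 + 6807.80
0.992 × C = 12879.46
C = 12879.46 / 0.992 = 12983.33
Insurance premium = 0.8% × 12983.33 = 103.87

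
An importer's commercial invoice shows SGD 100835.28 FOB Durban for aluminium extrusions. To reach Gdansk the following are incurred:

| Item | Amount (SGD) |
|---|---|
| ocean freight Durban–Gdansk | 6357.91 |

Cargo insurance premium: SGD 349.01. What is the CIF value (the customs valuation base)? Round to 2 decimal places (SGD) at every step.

CIF = FOB price + freight + insurance
CIF = 100835.28 + 6357.91 + 349.01 = 107542.20

CIF value: SGD 107542.20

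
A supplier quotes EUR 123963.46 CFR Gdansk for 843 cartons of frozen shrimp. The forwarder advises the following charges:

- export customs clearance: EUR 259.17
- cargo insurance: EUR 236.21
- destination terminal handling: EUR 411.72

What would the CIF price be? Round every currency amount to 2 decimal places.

CIF price: EUR 124199.67

Not relevant to the conversion: export clearance — on the seller under both CFR and CIF; already in the CFR price and stays in the CIF price. destination terminal — on the buyer under both terms; not part of either seller's price.
From CFR to CIF, the seller additionally bears: insurance.
CIF price = 123963.46 + 236.21 = 124199.67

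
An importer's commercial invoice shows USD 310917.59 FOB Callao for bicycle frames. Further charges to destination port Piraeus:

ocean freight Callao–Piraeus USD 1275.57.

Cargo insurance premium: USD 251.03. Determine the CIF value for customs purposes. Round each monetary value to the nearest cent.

CIF value: USD 312444.19

CIF = FOB price + freight + insurance
CIF = 310917.59 + 1275.57 + 251.03 = 312444.19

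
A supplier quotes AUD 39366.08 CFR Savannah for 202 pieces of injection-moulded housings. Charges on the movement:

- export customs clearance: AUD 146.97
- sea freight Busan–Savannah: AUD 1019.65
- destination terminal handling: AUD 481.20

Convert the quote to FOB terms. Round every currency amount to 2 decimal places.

FOB price: AUD 38346.43

Not relevant to the conversion: export clearance — on the seller under both CFR and FOB; already in the CFR price and stays in the FOB price. destination terminal — on the buyer under both terms; not part of either seller's price.
From CFR to FOB, the seller no longer bears: freight.
FOB price = 39366.08 − 1019.65 = 38346.43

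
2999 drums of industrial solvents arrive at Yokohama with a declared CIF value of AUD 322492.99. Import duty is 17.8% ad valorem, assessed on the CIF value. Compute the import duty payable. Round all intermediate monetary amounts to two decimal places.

Import duty = 322492.99 × 17.8% = 57403.75

Import duty: AUD 57403.75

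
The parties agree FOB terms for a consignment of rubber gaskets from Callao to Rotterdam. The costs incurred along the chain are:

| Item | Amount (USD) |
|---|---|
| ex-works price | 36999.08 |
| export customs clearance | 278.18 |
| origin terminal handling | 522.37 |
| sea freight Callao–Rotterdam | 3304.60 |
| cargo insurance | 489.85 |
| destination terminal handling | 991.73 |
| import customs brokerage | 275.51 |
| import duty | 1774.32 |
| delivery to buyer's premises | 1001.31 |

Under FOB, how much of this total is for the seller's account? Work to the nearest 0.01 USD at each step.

FOB: the seller bears costs until goods are on board at the origin port; the buyer bears freight, insurance and all costs thereafter.
Seller's account: goods 36999.08 + export clearance 278.18 + origin terminal 522.37 = 37799.63
Buyer's account: freight 3304.60 + insurance 489.85 + destination terminal 991.73 + brokerage 275.51 + duty 1774.32 + delivery 1001.31 = 7837.32

Seller's account: USD 37799.63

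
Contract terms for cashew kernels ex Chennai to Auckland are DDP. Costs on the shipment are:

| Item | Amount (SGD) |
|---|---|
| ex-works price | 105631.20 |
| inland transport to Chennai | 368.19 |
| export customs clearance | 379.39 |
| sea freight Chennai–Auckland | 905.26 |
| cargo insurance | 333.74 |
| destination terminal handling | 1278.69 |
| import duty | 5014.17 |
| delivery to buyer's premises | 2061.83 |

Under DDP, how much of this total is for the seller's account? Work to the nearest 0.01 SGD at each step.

DDP: the seller bears all costs including import duty.
Seller's account: goods 105631.20 + inland to port 368.19 + export clearance 379.39 + freight 905.26 + insurance 333.74 + destination terminal 1278.69 + duty 5014.17 + delivery 2061.83 = 115972.47
Buyer's account: 0.00

Seller's account: SGD 115972.47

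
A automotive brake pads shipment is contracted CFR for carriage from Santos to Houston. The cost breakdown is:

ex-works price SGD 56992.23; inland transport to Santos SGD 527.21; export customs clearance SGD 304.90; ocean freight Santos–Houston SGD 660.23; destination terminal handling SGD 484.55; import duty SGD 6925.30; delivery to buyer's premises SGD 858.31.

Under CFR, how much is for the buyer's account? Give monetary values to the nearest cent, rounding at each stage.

Buyer's account: SGD 8268.16

CFR: the seller pays costs through ocean freight to the destination port, but not insurance.
Seller's account: goods 56992.23 + inland to port 527.21 + export clearance 304.90 + freight 660.23 = 58484.57
Buyer's account: destination terminal 484.55 + duty 6925.30 + delivery 858.31 = 8268.16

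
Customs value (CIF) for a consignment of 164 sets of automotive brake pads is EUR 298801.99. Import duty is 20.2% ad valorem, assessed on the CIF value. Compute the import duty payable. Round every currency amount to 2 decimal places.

Import duty = 298801.99 × 20.2% = 60358.00

Import duty: EUR 60358.00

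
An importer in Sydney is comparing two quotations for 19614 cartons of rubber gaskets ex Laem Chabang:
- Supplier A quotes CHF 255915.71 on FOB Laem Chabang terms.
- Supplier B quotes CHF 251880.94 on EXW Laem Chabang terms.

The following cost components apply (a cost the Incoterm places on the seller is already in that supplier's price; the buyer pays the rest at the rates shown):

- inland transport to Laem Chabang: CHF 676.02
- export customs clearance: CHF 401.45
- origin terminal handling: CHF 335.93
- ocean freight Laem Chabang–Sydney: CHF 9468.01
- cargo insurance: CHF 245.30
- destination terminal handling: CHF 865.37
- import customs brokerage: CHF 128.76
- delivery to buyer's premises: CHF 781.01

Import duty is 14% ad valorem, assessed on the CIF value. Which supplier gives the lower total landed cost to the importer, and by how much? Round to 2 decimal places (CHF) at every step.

Supplier B is cheaper by CHF 2988.36

Supplier A (FOB):
CIF value = FOB price + freight + insurance = 255915.71 + 9468.01 + 245.30 = 265629.02
Import duty = 265629.02 × 14% = 37188.06
Buyer bears (A): 9468.01 + 245.30 + 865.37 + 128.76 + 781.01 = 11488.45
Landed cost (A) = invoice 255915.71 + 11488.45 + duty 37188.06 = 304592.22
Supplier B (EXW):
CIF value = EXW price + inland to port + export clearance + origin terminal + freight + insurance = 251880.94 + 676.02 + 401.45 + 335.93 + 9468.01 + 245.30 = 263007.65
Import duty = 263007.65 × 14% = 36821.07
Buyer bears (B): 676.02 + 401.45 + 335.93 + 9468.01 + 245.30 + 865.37 + 128.76 + 781.01 = 12901.85
Landed cost (B) = invoice 251880.94 + 12901.85 + duty 36821.07 = 301603.86
Difference = |304592.22 − 301603.86| = 2988.36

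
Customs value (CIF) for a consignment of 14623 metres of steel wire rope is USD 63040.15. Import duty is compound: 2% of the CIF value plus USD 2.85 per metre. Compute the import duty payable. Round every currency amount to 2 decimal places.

Ad valorem component: 63040.15 × 2% = 1260.80
Specific component: 14623 × 2.85 = 41675.55
Import duty = 1260.80 + 41675.55 = 42936.35

Import duty: USD 42936.35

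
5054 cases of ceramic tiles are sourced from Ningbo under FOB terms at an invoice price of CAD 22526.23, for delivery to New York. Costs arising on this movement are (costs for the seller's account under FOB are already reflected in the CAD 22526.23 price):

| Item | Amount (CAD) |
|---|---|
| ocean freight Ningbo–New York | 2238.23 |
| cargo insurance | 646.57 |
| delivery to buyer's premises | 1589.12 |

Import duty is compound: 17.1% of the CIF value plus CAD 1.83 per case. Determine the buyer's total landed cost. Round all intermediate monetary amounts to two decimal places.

Total landed cost: CAD 40594.26

FOB: the seller bears costs until goods are on board at the origin port; the buyer bears freight, insurance and all costs thereafter.
CIF value = FOB price + freight + insurance = 22526.23 + 2238.23 + 646.57 = 25411.03
Ad valorem component: 25411.03 × 17.1% = 4345.29
Specific component: 5054 × 1.83 = 9248.82
Import duty = 4345.29 + 9248.82 = 13594.11
Buyer bears: freight 2238.23 + insurance 646.57 + delivery 1589.12 + duty 13594.11 = 18068.03
Landed cost = invoice 22526.23 + 18068.03 = 40594.26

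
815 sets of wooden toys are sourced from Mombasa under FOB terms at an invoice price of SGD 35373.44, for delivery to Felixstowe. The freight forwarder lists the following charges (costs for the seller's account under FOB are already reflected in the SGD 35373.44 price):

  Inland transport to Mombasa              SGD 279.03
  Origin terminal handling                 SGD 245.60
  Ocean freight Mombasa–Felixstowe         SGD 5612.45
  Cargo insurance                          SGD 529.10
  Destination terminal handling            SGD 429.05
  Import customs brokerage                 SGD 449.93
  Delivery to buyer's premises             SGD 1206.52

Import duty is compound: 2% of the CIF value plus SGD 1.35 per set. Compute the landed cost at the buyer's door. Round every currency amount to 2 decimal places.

FOB: the seller bears costs until goods are on board at the origin port; the buyer bears freight, insurance and all costs thereafter.
Already in the invoice (seller's account under FOB): inland to port, origin terminal — exclude.
CIF value = FOB price + freight + insurance = 35373.44 + 5612.45 + 529.10 = 41514.99
Ad valorem component: 41514.99 × 2% = 830.30
Specific component: 815 × 1.35 = 1100.25
Import duty = 830.30 + 1100.25 = 1930.55
Buyer bears: freight 5612.45 + insurance 529.10 + destination terminal 429.05 + brokerage 449.93 + delivery 1206.52 + duty 1930.55 = 10157.60
Landed cost = invoice 35373.44 + 10157.60 = 45531.04

Total landed cost: SGD 45531.04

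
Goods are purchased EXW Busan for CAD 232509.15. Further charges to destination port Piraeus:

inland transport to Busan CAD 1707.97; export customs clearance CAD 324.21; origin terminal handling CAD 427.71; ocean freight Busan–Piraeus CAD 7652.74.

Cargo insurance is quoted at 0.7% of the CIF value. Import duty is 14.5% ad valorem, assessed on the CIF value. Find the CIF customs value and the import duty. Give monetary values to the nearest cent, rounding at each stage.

CIF value: CAD 244332.10; import duty: CAD 35428.15

Let C be the CIF value. C = EXW price + pre-shipment costs + freight + 0.7% × C
C − 0.7% × C = 232509.15 + 1707.97 + 324.21 + 427.71 + 7652.74
0.993 × C = 242621.78
C = 242621.78 / 0.993 = 244332.10
Insurance premium = 0.7% × 244332.10 = 1710.32
Import duty = 244332.10 × 14.5% = 35428.15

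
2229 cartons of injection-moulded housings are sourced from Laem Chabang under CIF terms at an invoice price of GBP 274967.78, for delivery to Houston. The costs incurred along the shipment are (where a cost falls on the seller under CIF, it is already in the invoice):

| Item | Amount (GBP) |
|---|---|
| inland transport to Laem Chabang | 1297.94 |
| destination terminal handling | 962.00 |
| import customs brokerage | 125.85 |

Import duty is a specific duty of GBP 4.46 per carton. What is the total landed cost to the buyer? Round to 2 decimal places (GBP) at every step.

CIF: the seller pays costs through ocean freight and marine insurance to the destination port.
Already in the invoice (seller's account under CIF): inland to port — exclude.
The CIF price already equals the CIF value: 274967.78
Import duty = 2229 × 4.46 = 9941.34
Buyer bears: destination terminal 962.00 + brokerage 125.85 + duty 9941.34 = 11029.19
Landed cost = invoice 274967.78 + 11029.19 = 285996.97

Total landed cost: GBP 285996.97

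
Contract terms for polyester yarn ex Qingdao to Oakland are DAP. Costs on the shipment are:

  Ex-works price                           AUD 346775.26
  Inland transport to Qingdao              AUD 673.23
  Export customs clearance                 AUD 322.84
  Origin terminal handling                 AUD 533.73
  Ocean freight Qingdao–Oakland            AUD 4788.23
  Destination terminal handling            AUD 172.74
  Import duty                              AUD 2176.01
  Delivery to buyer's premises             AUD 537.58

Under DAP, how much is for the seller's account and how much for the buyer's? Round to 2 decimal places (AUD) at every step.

DAP: the seller bears all costs to the named destination except import duty and clearance.
Seller's account: goods 346775.26 + inland to port 673.23 + export clearance 322.84 + origin terminal 533.73 + freight 4788.23 + destination terminal 172.74 + delivery 537.58 = 353803.61
Buyer's account: duty 2176.01 = 2176.01

Seller: AUD 353803.61; buyer: AUD 2176.01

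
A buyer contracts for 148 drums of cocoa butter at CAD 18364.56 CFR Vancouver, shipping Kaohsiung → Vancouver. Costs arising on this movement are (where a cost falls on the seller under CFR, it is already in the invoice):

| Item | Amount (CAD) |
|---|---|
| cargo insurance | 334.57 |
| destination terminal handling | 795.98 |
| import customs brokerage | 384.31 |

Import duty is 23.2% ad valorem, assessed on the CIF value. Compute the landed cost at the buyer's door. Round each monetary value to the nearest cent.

CFR: the seller pays costs through ocean freight to the destination port, but not insurance.
CIF value = CFR price + insurance = 18364.56 + 334.57 = 18699.13
Import duty = 18699.13 × 23.2% = 4338.20
Buyer bears: insurance 334.57 + destination terminal 795.98 + brokerage 384.31 + duty 4338.20 = 5853.06
Landed cost = invoice 18364.56 + 5853.06 = 24217.62

Total landed cost: CAD 24217.62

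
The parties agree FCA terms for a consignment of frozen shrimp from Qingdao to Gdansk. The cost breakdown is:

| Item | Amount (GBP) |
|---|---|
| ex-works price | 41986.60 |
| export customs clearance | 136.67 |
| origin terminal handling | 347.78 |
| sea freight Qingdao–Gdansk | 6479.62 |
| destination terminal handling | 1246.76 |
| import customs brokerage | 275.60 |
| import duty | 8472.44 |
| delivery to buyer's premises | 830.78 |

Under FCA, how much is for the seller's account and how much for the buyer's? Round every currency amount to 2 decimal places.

Seller: GBP 42123.27; buyer: GBP 17652.98

FCA: the seller delivers export-cleared goods to the carrier; the buyer bears costs from that point.
Seller's account: goods 41986.60 + export clearance 136.67 = 42123.27
Buyer's account: origin terminal 347.78 + freight 6479.62 + destination terminal 1246.76 + brokerage 275.60 + duty 8472.44 + delivery 830.78 = 17652.98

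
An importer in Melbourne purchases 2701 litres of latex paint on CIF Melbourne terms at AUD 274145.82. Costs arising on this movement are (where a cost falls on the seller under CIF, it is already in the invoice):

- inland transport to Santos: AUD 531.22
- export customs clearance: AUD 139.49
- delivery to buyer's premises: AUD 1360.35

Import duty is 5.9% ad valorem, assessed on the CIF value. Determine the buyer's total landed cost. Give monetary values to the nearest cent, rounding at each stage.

CIF: the seller pays costs through ocean freight and marine insurance to the destination port.
Already in the invoice (seller's account under CIF): inland to port, export clearance — exclude.
The CIF price already equals the CIF value: 274145.82
Import duty = 274145.82 × 5.9% = 16174.60
Buyer bears: delivery 1360.35 + duty 16174.60 = 17534.95
Landed cost = invoice 274145.82 + 17534.95 = 291680.77

Total landed cost: AUD 291680.77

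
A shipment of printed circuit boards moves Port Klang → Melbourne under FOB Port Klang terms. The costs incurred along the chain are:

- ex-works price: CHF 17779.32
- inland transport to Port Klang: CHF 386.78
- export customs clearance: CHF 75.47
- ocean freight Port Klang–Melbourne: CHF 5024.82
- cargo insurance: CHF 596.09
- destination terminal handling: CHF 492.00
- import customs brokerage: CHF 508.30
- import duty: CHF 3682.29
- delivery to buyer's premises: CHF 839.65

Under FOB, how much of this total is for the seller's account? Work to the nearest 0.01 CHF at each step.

FOB: the seller bears costs until goods are on board at the origin port; the buyer bears freight, insurance and all costs thereafter.
Seller's account: goods 17779.32 + inland to port 386.78 + export clearance 75.47 = 18241.57
Buyer's account: freight 5024.82 + insurance 596.09 + destination terminal 492.00 + brokerage 508.30 + duty 3682.29 + delivery 839.65 = 11143.15

Seller's account: CHF 18241.57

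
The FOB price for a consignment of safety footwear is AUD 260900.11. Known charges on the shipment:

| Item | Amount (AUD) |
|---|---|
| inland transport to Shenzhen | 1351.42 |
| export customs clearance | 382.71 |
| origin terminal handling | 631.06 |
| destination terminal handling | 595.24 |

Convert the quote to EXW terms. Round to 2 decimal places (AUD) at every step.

Not relevant to the conversion: destination terminal — on the buyer under both terms; not part of either seller's price.
From FOB to EXW, the seller no longer bears: inland to port, export clearance, origin terminal.
EXW price = 260900.11 − 1351.42 − 382.71 − 631.06 = 258534.92

EXW price: AUD 258534.92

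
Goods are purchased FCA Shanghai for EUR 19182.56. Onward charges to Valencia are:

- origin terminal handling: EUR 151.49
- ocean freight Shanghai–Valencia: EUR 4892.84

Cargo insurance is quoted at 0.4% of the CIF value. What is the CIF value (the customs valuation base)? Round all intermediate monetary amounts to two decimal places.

CIF value: EUR 24324.19

Let C be the CIF value. C = FCA price + pre-shipment costs + freight + 0.4% × C
C − 0.4% × C = 19182.56 + 151.49 + 4892.84
0.996 × C = 24226.89
C = 24226.89 / 0.996 = 24324.19
Insurance premium = 0.4% × 24324.19 = 97.30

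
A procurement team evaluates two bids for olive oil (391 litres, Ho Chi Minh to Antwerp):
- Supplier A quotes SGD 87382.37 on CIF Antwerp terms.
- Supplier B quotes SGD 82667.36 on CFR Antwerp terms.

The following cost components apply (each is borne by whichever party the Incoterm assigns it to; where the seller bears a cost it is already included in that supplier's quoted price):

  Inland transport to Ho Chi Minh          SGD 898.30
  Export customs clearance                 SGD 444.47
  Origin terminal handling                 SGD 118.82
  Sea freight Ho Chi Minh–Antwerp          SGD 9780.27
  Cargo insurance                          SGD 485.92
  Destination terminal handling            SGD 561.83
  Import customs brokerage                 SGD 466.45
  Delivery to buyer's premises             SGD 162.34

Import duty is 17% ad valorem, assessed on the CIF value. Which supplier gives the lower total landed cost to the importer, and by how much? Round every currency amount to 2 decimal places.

Supplier A (CIF):
The CIF price already equals the CIF value: 87382.37
Import duty = 87382.37 × 17% = 14855.00
Buyer bears (A): 561.83 + 466.45 + 162.34 = 1190.62
Landed cost (A) = invoice 87382.37 + 1190.62 + duty 14855.00 = 103427.99
Supplier B (CFR):
CIF value = CFR price + insurance = 82667.36 + 485.92 = 83153.28
Import duty = 83153.28 × 17% = 14136.06
Buyer bears (B): 485.92 + 561.83 + 466.45 + 162.34 = 1676.54
Landed cost (B) = invoice 82667.36 + 1676.54 + duty 14136.06 = 98479.96
Difference = |103427.99 − 98479.96| = 4948.03

Supplier B is cheaper by SGD 4948.03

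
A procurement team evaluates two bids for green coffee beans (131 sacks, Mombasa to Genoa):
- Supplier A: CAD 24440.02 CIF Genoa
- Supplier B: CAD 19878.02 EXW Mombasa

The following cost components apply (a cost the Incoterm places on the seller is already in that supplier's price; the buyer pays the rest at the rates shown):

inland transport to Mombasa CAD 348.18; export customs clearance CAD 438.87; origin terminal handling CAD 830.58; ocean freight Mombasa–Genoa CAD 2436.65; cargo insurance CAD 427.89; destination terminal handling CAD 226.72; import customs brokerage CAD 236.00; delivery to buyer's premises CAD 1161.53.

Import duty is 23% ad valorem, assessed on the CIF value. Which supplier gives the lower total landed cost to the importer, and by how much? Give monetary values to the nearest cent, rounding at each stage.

Supplier B is cheaper by CAD 98.19

Supplier A (CIF):
The CIF price already equals the CIF value: 24440.02
Import duty = 24440.02 × 23% = 5621.20
Buyer bears (A): 226.72 + 236.00 + 1161.53 = 1624.25
Landed cost (A) = invoice 24440.02 + 1624.25 + duty 5621.20 = 31685.47
Supplier B (EXW):
CIF value = EXW price + inland to port + export clearance + origin terminal + freight + insurance = 19878.02 + 348.18 + 438.87 + 830.58 + 2436.65 + 427.89 = 24360.19
Import duty = 24360.19 × 23% = 5602.84
Buyer bears (B): 348.18 + 438.87 + 830.58 + 2436.65 + 427.89 + 226.72 + 236.00 + 1161.53 = 6106.42
Landed cost (B) = invoice 19878.02 + 6106.42 + duty 5602.84 = 31587.28
Difference = |31685.47 − 31587.28| = 98.19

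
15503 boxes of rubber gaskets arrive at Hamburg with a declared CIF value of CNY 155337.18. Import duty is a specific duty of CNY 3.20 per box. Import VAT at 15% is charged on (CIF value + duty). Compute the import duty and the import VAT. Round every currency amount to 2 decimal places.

Import duty = 15503 × 3.20 = 49609.60
VAT base = CIF + duty = 155337.18 + 49609.60 = 204946.78
Import VAT = 204946.78 × 15% = 30742.02

Import duty: CNY 49609.60; import VAT: CNY 30742.02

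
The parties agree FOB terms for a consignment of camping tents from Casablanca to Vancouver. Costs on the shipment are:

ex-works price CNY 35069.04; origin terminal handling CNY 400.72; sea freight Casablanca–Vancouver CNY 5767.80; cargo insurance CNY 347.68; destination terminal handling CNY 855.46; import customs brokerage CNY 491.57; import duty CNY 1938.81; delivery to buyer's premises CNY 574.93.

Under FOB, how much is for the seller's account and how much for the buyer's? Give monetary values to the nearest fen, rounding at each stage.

Seller: CNY 35469.76; buyer: CNY 9976.25

FOB: the seller bears costs until goods are on board at the origin port; the buyer bears freight, insurance and all costs thereafter.
Seller's account: goods 35069.04 + origin terminal 400.72 = 35469.76
Buyer's account: freight 5767.80 + insurance 347.68 + destination terminal 855.46 + brokerage 491.57 + duty 1938.81 + delivery 574.93 = 9976.25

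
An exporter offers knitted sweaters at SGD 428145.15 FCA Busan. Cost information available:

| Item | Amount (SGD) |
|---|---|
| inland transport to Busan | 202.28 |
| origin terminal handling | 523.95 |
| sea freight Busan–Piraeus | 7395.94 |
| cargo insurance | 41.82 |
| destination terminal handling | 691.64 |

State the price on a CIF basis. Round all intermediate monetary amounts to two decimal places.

CIF price: SGD 436106.86

Not relevant to the conversion: inland to port — on the seller under both FCA and CIF; already in the FCA price and stays in the CIF price. destination terminal — on the buyer under both terms; not part of either seller's price.
From FCA to CIF, the seller additionally bears: origin terminal, freight, insurance.
CIF price = 428145.15 + 523.95 + 7395.94 + 41.82 = 436106.86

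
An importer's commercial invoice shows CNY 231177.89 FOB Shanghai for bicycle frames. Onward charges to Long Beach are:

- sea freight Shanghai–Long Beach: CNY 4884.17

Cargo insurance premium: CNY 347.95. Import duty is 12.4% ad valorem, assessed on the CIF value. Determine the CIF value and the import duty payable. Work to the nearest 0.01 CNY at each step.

CIF = FOB price + freight + insurance
CIF = 231177.89 + 4884.17 + 347.95 = 236410.01
Import duty = 236410.01 × 12.4% = 29314.84

CIF value: CNY 236410.01; import duty: CNY 29314.84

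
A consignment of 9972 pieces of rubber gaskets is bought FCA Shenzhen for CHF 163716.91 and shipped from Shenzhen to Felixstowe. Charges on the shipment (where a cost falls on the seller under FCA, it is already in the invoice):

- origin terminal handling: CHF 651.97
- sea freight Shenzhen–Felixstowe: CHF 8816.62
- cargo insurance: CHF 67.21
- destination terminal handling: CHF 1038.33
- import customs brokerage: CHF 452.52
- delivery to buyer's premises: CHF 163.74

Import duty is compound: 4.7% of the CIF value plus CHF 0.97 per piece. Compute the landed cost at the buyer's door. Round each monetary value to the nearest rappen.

Total landed cost: CHF 192723.02

FCA: the seller delivers export-cleared goods to the carrier; the buyer bears costs from that point.
CIF value = FCA price + origin terminal + freight + insurance = 163716.91 + 651.97 + 8816.62 + 67.21 = 173252.71
Ad valorem component: 173252.71 × 4.7% = 8142.88
Specific component: 9972 × 0.97 = 9672.84
Import duty = 8142.88 + 9672.84 = 17815.72
Buyer bears: origin terminal 651.97 + freight 8816.62 + insurance 67.21 + destination terminal 1038.33 + brokerage 452.52 + delivery 163.74 + duty 17815.72 = 29006.11
Landed cost = invoice 163716.91 + 29006.11 = 192723.02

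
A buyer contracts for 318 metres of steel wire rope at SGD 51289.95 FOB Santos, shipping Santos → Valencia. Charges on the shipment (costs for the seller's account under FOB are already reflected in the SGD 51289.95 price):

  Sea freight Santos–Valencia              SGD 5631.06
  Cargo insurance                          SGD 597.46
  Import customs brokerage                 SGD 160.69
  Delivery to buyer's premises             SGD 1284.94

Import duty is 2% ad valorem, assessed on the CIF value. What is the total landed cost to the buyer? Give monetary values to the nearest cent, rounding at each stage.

Total landed cost: SGD 60114.47

FOB: the seller bears costs until goods are on board at the origin port; the buyer bears freight, insurance and all costs thereafter.
CIF value = FOB price + freight + insurance = 51289.95 + 5631.06 + 597.46 = 57518.47
Import duty = 57518.47 × 2% = 1150.37
Buyer bears: freight 5631.06 + insurance 597.46 + brokerage 160.69 + delivery 1284.94 + duty 1150.37 = 8824.52
Landed cost = invoice 51289.95 + 8824.52 = 60114.47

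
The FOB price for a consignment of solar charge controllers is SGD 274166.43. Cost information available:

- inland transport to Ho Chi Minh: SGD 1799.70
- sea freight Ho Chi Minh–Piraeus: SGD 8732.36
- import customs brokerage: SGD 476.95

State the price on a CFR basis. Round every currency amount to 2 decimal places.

CFR price: SGD 282898.79

Not relevant to the conversion: inland to port — on the seller under both FOB and CFR; already in the FOB price and stays in the CFR price. brokerage — on the buyer under both terms; not part of either seller's price.
From FOB to CFR, the seller additionally bears: freight.
CFR price = 274166.43 + 8732.36 = 282898.79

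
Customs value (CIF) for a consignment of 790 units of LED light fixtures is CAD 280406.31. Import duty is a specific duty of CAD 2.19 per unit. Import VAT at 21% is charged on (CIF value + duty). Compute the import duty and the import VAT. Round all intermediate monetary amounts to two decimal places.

Import duty: CAD 1730.10; import VAT: CAD 59248.65

Import duty = 790 × 2.19 = 1730.10
VAT base = CIF + duty = 280406.31 + 1730.10 = 282136.41
Import VAT = 282136.41 × 21% = 59248.65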